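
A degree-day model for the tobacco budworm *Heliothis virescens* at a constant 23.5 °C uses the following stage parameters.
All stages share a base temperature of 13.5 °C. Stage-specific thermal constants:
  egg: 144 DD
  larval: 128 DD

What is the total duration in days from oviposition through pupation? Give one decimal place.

Daily accumulation at 23.5 °C = 23.5 − 13.5 = 10.0 DD/day.
Total K = 144 + 128 = 272 DD.
Total duration = 272 / 10.0 = 27.200 ≈ 27.2 days.

27.2 days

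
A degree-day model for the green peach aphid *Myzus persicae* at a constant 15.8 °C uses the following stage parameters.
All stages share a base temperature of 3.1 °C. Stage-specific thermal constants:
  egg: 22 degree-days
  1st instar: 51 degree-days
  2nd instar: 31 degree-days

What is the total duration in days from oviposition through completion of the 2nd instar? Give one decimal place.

8.2 days

Daily accumulation at 15.8 °C = 15.8 − 3.1 = 12.7 DD/day.
Total K = 22 + 51 + 31 = 104 DD.
Total duration = 104 / 12.7 = 8.189 ≈ 8.2 days.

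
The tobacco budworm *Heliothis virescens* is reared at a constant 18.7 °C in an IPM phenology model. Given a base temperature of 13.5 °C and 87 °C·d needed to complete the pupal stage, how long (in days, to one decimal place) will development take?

Daily accumulation = 18.7 − 13.5 = 5.2 DD/day.
Duration = 87 / 5.2 = 16.731 ≈ 16.7 days.

16.7 days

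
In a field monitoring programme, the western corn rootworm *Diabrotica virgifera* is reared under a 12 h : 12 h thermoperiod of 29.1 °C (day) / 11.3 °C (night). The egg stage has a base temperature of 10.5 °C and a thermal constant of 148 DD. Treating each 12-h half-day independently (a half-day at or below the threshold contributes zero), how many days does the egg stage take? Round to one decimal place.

15.3 days

Day half: max(0, 29.1 − 10.5) × 0.5 = 18.6 × 0.5 = 9.30 DD.
Night half: max(0, 11.3 − 10.5) × 0.5 = 0.8 × 0.5 = 0.40 DD.
Per 24 h: 9.70 DD/day.
Duration = 148 / 9.70 = 15.258 ≈ 15.3 days.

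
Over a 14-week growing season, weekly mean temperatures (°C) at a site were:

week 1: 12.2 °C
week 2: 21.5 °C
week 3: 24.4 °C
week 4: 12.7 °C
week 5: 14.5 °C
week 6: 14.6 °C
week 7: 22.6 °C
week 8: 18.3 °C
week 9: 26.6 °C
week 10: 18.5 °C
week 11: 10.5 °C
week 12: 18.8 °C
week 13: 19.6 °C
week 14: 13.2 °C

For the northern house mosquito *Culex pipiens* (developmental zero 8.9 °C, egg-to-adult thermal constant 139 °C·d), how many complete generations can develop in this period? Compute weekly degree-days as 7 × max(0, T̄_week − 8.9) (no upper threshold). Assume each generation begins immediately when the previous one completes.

Weekly DD (7 × max(0, T̄ − 8.9)): 23.1, 88.2, 108.5, 26.6, 39.2, 39.9, 95.9, 65.8, 123.9, 67.2, 11.2, 69.3, 74.9, 30.1.
Season total = 863.8 DD.
Complete generations = ⌊863.8 / 139⌋ = 6.

6 generations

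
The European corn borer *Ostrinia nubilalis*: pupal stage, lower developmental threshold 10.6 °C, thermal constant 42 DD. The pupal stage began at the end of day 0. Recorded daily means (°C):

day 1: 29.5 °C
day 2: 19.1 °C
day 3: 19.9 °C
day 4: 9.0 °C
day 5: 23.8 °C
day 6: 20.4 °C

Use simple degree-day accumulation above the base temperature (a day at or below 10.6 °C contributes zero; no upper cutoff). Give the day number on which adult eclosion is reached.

day 5

Daily DD above 10.6 °C: 18.9, 8.5, 9.3, 0.0, 13.2, 9.8.
Cumulative: 18.9, 27.4, 36.7, 36.7, 49.9, 59.7.
The total first reaches 42 DD on day 5.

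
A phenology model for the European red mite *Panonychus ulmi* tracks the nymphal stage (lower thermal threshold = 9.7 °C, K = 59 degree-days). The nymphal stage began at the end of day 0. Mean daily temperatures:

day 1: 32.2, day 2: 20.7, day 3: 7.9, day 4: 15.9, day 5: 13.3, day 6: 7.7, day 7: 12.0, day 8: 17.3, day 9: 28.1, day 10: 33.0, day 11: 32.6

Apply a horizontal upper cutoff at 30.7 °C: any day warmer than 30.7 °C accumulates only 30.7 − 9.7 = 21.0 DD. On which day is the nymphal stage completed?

day 9

Daily DD above 9.7 °C (capped at 21.0): 21.0, 11.0, 0.0, 6.2, 3.6, 0.0, 2.3, 7.6, 18.4, 21.0, 21.0.
Cumulative: 21.0, 32.0, 32.0, 38.2, 41.8, 41.8, 44.1, 51.7, 70.1, 91.1, 112.1.
The total first reaches 59 DD on day 9.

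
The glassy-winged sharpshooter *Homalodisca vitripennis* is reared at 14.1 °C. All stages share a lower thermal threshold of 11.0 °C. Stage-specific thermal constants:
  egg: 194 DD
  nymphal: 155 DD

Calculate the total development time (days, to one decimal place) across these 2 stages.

112.6 days

Daily accumulation at 14.1 °C = 14.1 − 11.0 = 3.1 DD/day.
Total K = 194 + 155 = 349 DD.
Total duration = 349 / 3.1 = 112.581 ≈ 112.6 days.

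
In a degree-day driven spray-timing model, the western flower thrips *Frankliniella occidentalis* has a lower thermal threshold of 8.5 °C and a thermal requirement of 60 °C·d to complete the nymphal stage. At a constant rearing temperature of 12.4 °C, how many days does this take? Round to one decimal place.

15.4 days

Daily accumulation = 12.4 − 8.5 = 3.9 DD/day.
Duration = 60 / 3.9 = 15.385 ≈ 15.4 days.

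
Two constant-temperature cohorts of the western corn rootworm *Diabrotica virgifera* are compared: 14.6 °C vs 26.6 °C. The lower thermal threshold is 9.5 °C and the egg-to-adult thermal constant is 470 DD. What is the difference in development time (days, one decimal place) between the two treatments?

At 14.6 °C: 470 / (14.6 − 9.5) = 470 / 5.1 = 92.157 d.
At 26.6 °C: 470 / (26.6 − 9.5) = 470 / 17.1 = 27.485 d.
Difference = |92.157 − 27.485| = 64.671 ≈ 64.7 days.

64.7 days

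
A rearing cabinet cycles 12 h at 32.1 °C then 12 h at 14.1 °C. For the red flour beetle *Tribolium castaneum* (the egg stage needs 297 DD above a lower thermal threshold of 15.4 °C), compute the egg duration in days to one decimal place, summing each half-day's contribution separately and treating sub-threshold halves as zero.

35.6 days

Day half: max(0, 32.1 − 15.4) × 0.5 = 16.7 × 0.5 = 8.35 DD.
Night half: max(0, 14.1 − 15.4) × 0.5 = 0.0 × 0.5 = 0.00 DD.
Per 24 h: 8.35 DD/day.
Duration = 297 / 8.35 = 35.569 ≈ 35.6 days.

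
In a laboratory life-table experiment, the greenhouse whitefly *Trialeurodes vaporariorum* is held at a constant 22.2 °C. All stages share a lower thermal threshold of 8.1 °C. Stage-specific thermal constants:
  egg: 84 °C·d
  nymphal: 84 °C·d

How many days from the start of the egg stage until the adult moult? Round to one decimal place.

Daily accumulation at 22.2 °C = 22.2 − 8.1 = 14.1 DD/day.
Total K = 84 + 84 = 168 DD.
Total duration = 168 / 14.1 = 11.915 ≈ 11.9 days.

11.9 days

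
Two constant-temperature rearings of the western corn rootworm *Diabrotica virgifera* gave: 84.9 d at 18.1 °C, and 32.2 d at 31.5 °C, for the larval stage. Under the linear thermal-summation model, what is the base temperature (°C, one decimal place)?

Under the model K = D·(T − T_b), so D₁·(T₁ − T_b) = D₂·(T₂ − T_b).
84.9·(18.1 − T_b) = 32.2·(31.5 − T_b)
T_b = (84.9·18.1 − 32.2·31.5) / (84.9 − 32.2) = 522.39 / 52.7 = 9.913 °C ≈ 9.9 °C.

9.9 °C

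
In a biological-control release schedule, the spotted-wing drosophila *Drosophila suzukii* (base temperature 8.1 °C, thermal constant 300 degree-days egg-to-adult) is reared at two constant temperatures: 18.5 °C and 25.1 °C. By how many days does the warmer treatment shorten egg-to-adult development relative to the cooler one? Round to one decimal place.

11.2 days

At 18.5 °C: 300 / (18.5 − 8.1) = 300 / 10.4 = 28.846 d.
At 25.1 °C: 300 / (25.1 − 8.1) = 300 / 17.0 = 17.647 d.
Difference = |28.846 − 17.647| = 11.199 ≈ 11.2 days.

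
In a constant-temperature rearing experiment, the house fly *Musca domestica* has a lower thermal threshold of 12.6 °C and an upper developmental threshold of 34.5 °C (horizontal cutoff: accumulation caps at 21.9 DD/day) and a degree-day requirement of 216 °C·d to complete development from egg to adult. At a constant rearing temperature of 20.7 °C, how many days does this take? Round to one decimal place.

Daily accumulation = 20.7 − 12.6 = 8.1 DD/day.
Duration = 216 / 8.1 = 26.667 ≈ 26.7 days.

26.7 days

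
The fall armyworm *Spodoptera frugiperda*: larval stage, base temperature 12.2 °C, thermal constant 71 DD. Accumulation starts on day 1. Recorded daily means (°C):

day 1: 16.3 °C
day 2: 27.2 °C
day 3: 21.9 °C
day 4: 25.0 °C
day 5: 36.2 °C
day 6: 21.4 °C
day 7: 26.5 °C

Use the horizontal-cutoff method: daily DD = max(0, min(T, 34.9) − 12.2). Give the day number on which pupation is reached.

Daily DD above 12.2 °C (capped at 22.7): 4.1, 15.0, 9.7, 12.8, 22.7, 9.2, 14.3.
Cumulative: 4.1, 19.1, 28.8, 41.6, 64.3, 73.5, 87.8.
The total first reaches 71 DD on day 6.

day 6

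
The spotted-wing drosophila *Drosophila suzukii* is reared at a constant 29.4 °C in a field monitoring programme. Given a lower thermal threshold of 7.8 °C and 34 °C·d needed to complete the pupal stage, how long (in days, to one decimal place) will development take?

Daily accumulation = 29.4 − 7.8 = 21.6 DD/day.
Duration = 34 / 21.6 = 1.574 ≈ 1.6 days.

1.6 days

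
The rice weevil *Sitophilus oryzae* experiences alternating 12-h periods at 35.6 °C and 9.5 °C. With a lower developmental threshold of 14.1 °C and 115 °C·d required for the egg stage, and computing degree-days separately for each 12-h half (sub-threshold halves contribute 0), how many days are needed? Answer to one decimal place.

10.7 days

Day half: max(0, 35.6 − 14.1) × 0.5 = 21.5 × 0.5 = 10.75 DD.
Night half: max(0, 9.5 − 14.1) × 0.5 = 0.0 × 0.5 = 0.00 DD.
Per 24 h: 10.75 DD/day.
Duration = 115 / 10.75 = 10.698 ≈ 10.7 days.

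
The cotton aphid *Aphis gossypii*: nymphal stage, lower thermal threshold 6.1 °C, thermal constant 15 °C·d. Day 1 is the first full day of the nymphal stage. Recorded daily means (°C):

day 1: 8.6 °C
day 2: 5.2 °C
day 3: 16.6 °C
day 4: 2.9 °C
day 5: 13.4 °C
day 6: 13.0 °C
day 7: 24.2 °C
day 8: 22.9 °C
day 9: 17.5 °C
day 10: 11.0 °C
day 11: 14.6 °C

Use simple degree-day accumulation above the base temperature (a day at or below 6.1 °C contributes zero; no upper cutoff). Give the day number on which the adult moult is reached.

day 5

Daily DD above 6.1 °C: 2.5, 0.0, 10.5, 0.0, 7.3, 6.9, 18.1, 16.8, 11.4, 4.9, 8.5.
Cumulative: 2.5, 2.5, 13.0, 13.0, 20.3, 27.2, 45.3, 62.1, 73.5, 78.4, 86.9.
The total first reaches 15 DD on day 5.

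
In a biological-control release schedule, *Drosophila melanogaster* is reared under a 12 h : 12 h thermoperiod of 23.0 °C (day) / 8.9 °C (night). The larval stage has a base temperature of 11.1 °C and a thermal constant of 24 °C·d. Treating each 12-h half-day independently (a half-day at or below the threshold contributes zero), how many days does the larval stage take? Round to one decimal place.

Day half: max(0, 23.0 − 11.1) × 0.5 = 11.9 × 0.5 = 5.95 DD.
Night half: max(0, 8.9 − 11.1) × 0.5 = 0.0 × 0.5 = 0.00 DD.
Per 24 h: 5.95 DD/day.
Duration = 24 / 5.95 = 4.034 ≈ 4.0 days.

4.0 days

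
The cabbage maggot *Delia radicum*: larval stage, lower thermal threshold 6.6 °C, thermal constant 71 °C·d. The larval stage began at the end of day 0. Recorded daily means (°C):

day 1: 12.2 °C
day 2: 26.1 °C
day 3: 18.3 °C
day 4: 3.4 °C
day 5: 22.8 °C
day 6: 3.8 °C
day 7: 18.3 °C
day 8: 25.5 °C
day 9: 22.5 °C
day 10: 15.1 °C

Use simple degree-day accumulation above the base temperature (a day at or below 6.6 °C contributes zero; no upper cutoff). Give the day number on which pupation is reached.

day 8

Daily DD above 6.6 °C: 5.6, 19.5, 11.7, 0.0, 16.2, 0.0, 11.7, 18.9, 15.9, 8.5.
Cumulative: 5.6, 25.1, 36.8, 36.8, 53.0, 53.0, 64.7, 83.6, 99.5, 108.0.
The total first reaches 71 DD on day 8.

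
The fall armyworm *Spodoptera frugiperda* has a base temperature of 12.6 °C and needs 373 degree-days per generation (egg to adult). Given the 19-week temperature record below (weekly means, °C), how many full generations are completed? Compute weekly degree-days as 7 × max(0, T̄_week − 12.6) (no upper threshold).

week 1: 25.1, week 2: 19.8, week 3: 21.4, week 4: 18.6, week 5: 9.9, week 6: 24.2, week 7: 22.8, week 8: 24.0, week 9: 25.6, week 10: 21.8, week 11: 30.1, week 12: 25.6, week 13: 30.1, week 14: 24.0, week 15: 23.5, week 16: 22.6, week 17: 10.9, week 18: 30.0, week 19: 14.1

3 generations

Weekly DD (7 × max(0, T̄ − 12.6)): 87.5, 50.4, 61.6, 42.0, 0.0, 81.2, 71.4, 79.8, 91.0, 64.4, 122.5, 91.0, 122.5, 79.8, 76.3, 70.0, 0.0, 121.8, 10.5.
Season total = 1323.7 DD.
Complete generations = ⌊1323.7 / 373⌋ = 3.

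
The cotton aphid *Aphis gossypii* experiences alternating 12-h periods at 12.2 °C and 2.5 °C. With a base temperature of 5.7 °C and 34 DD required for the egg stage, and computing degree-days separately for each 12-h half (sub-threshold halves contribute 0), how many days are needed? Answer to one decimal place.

Day half: max(0, 12.2 − 5.7) × 0.5 = 6.5 × 0.5 = 3.25 DD.
Night half: max(0, 2.5 − 5.7) × 0.5 = 0.0 × 0.5 = 0.00 DD.
Per 24 h: 3.25 DD/day.
Duration = 34 / 3.25 = 10.462 ≈ 10.5 days.

10.5 days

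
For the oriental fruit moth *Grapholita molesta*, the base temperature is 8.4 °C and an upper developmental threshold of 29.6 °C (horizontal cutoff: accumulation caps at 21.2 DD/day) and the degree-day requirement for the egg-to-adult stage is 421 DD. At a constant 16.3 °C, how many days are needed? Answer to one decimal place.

Daily accumulation = 16.3 − 8.4 = 7.9 DD/day.
Duration = 421 / 7.9 = 53.291 ≈ 53.3 days.

53.3 days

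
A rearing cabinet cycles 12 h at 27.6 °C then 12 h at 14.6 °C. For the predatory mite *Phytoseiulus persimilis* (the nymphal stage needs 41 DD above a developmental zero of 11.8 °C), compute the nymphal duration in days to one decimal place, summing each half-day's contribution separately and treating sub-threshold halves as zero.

4.4 days

Day half: max(0, 27.6 − 11.8) × 0.5 = 15.8 × 0.5 = 7.90 DD.
Night half: max(0, 14.6 − 11.8) × 0.5 = 2.8 × 0.5 = 1.40 DD.
Per 24 h: 9.30 DD/day.
Duration = 41 / 9.30 = 4.409 ≈ 4.4 days.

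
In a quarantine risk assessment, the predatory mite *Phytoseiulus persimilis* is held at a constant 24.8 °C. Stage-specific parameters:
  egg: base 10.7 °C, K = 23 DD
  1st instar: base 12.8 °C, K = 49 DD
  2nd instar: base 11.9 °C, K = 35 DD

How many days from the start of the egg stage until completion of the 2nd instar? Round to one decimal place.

egg: 23 / (24.8 − 10.7) = 23 / 14.1 = 1.631 d.
1st instar: 49 / (24.8 − 12.8) = 49 / 12.0 = 4.083 d.
2nd instar: 35 / (24.8 − 11.9) = 35 / 12.9 = 2.713 d.
Sum = 8.428 ≈ 8.4 days.

8.4 days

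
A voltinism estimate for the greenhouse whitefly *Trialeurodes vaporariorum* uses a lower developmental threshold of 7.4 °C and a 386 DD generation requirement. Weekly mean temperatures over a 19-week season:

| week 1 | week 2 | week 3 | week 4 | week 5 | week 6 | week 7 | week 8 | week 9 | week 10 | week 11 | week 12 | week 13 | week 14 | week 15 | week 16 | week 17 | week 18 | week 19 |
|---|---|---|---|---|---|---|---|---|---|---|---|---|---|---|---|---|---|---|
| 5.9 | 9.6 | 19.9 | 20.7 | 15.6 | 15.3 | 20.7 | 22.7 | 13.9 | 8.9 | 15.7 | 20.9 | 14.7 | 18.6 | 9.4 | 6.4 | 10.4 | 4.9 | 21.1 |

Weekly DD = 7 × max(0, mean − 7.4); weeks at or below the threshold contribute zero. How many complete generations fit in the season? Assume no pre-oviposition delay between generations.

2 generations

Weekly DD (7 × max(0, T̄ − 7.4)): 0.0, 15.4, 87.5, 93.1, 57.4, 55.3, 93.1, 107.1, 45.5, 10.5, 58.1, 94.5, 51.1, 78.4, 14.0, 0.0, 21.0, 0.0, 95.9.
Season total = 977.9 DD.
Complete generations = ⌊977.9 / 386⌋ = 2.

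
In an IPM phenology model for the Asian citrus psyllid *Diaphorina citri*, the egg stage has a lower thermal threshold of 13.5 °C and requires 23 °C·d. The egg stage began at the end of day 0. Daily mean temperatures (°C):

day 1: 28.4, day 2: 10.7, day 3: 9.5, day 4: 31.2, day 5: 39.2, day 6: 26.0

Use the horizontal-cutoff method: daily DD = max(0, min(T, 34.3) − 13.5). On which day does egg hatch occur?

day 4

Daily DD above 13.5 °C (capped at 20.8): 14.9, 0.0, 0.0, 17.7, 20.8, 12.5.
Cumulative: 14.9, 14.9, 14.9, 32.6, 53.4, 65.9.
The total first reaches 23 DD on day 4.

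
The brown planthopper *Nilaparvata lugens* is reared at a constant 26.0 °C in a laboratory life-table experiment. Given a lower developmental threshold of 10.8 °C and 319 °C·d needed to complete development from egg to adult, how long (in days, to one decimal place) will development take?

21.0 days

Daily accumulation = 26.0 − 10.8 = 15.2 DD/day.
Duration = 319 / 15.2 = 20.987 ≈ 21.0 days.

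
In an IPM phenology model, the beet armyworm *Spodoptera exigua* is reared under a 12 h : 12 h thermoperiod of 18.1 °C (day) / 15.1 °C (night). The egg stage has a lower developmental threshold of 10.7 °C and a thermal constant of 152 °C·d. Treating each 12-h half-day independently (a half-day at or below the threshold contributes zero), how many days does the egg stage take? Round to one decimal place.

25.8 days

Day half: max(0, 18.1 − 10.7) × 0.5 = 7.4 × 0.5 = 3.70 DD.
Night half: max(0, 15.1 − 10.7) × 0.5 = 4.4 × 0.5 = 2.20 DD.
Per 24 h: 5.90 DD/day.
Duration = 152 / 5.90 = 25.763 ≈ 25.8 days.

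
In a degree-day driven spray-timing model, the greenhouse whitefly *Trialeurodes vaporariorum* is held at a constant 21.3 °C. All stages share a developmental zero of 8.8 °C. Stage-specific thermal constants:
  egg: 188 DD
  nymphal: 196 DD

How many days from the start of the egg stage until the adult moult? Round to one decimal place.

Daily accumulation at 21.3 °C = 21.3 − 8.8 = 12.5 DD/day.
Total K = 188 + 196 = 384 DD.
Total duration = 384 / 12.5 = 30.720 ≈ 30.7 days.

30.7 days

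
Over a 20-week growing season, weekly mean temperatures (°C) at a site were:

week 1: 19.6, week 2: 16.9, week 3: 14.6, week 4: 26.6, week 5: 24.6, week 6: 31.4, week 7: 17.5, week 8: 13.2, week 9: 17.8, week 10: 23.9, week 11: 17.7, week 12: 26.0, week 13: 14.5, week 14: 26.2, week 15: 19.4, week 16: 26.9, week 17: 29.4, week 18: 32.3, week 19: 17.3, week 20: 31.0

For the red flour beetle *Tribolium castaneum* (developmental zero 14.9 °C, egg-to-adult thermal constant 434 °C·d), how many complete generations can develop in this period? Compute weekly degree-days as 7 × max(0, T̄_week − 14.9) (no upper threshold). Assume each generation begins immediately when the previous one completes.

2 generations

Weekly DD (7 × max(0, T̄ − 14.9)): 32.9, 14.0, 0.0, 81.9, 67.9, 115.5, 18.2, 0.0, 20.3, 63.0, 19.6, 77.7, 0.0, 79.1, 31.5, 84.0, 101.5, 121.8, 16.8, 112.7.
Season total = 1058.4 DD.
Complete generations = ⌊1058.4 / 434⌋ = 2.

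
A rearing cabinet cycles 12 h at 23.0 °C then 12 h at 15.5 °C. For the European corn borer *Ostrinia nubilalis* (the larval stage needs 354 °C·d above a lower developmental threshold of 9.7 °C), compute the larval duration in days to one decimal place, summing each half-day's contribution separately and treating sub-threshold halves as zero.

37.1 days

Day half: max(0, 23.0 − 9.7) × 0.5 = 13.3 × 0.5 = 6.65 DD.
Night half: max(0, 15.5 − 9.7) × 0.5 = 5.8 × 0.5 = 2.90 DD.
Per 24 h: 9.55 DD/day.
Duration = 354 / 9.55 = 37.068 ≈ 37.1 days.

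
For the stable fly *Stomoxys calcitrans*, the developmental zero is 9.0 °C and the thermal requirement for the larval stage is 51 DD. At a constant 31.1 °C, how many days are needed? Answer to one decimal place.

Daily accumulation = 31.1 − 9.0 = 22.1 DD/day.
Duration = 51 / 22.1 = 2.308 ≈ 2.3 days.

2.3 days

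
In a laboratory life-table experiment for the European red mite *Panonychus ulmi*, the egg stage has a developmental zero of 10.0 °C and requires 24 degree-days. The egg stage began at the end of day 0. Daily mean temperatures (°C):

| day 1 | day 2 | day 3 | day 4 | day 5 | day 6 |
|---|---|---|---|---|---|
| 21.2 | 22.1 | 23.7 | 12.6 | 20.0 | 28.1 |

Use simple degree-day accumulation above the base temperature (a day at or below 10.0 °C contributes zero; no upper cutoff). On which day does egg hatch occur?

day 3

Daily DD above 10.0 °C: 11.2, 12.1, 13.7, 2.6, 10.0, 18.1.
Cumulative: 11.2, 23.3, 37.0, 39.6, 49.6, 67.7.
The total first reaches 24 DD on day 3.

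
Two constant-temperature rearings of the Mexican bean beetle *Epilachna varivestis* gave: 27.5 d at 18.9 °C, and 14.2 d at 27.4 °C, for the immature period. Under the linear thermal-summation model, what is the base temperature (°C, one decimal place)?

9.8 °C

Under the model K = D·(T − T_b), so D₁·(T₁ − T_b) = D₂·(T₂ − T_b).
27.5·(18.9 − T_b) = 14.2·(27.4 − T_b)
T_b = (27.5·18.9 − 14.2·27.4) / (27.5 − 14.2) = 130.67 / 13.3 = 9.825 °C ≈ 9.8 °C.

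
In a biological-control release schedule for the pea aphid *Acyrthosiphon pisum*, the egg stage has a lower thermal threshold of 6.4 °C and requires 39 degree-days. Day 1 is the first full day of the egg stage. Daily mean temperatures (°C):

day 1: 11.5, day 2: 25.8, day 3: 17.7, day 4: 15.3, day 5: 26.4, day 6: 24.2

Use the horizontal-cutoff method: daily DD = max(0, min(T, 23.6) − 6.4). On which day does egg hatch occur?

day 4

Daily DD above 6.4 °C (capped at 17.2): 5.1, 17.2, 11.3, 8.9, 17.2, 17.2.
Cumulative: 5.1, 22.3, 33.6, 42.5, 59.7, 76.9.
The total first reaches 39 DD on day 4.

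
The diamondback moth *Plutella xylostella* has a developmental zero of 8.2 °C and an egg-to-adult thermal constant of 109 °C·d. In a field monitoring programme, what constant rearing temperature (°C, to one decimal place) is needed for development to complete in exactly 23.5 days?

Required daily accumulation = 109 / 23.5 = 4.638 DD/day.
T = T_base + 4.638 = 8.2 + 4.638 = 12.838 ≈ 12.8 °C.

12.8 °C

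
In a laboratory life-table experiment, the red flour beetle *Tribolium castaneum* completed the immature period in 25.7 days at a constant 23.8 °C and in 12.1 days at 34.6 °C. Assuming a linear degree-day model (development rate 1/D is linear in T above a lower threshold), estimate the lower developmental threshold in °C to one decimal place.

Linear rate model ⇒ the product D·(T − T_b) is constant across temperatures.
25.7·(23.8 − T_b) = 12.1·(34.6 − T_b)
T_b = (25.7·23.8 − 12.1·34.6) / (25.7 − 12.1) = 193.00 / 13.6 = 14.191 °C ≈ 14.2 °C.

14.2 °C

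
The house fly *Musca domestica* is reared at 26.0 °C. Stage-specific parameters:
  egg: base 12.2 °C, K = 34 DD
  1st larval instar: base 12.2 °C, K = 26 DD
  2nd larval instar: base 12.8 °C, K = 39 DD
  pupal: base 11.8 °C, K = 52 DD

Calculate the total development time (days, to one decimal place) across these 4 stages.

11.0 days

egg: 34 / (26.0 − 12.2) = 34 / 13.8 = 2.464 d.
1st larval instar: 26 / (26.0 − 12.2) = 26 / 13.8 = 1.884 d.
2nd larval instar: 39 / (26.0 − 12.8) = 39 / 13.2 = 2.955 d.
pupal: 52 / (26.0 − 11.8) = 52 / 14.2 = 3.662 d.
Sum = 10.964 ≈ 11.0 days.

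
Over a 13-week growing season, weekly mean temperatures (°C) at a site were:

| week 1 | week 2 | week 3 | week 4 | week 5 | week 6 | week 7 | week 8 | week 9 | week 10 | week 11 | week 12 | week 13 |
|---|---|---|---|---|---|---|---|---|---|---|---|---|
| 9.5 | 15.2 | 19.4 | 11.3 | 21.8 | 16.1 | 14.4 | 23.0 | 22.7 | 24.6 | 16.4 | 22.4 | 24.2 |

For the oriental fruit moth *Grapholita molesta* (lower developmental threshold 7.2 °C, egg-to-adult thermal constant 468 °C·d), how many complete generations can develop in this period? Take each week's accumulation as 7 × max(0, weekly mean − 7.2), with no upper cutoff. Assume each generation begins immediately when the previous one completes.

Weekly DD (7 × max(0, T̄ − 7.2)): 16.1, 56.0, 85.4, 28.7, 102.2, 62.3, 50.4, 110.6, 108.5, 121.8, 64.4, 106.4, 119.0.
Season total = 1031.8 DD.
Complete generations = ⌊1031.8 / 468⌋ = 2.

2 generations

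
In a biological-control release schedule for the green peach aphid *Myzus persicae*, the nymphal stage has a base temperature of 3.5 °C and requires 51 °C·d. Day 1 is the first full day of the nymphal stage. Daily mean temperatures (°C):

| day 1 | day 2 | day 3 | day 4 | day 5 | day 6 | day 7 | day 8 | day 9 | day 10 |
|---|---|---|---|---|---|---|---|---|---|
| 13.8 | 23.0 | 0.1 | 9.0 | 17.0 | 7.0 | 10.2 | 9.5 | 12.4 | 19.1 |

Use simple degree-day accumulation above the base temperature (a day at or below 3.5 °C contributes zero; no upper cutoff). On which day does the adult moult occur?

Daily DD above 3.5 °C: 10.3, 19.5, 0.0, 5.5, 13.5, 3.5, 6.7, 6.0, 8.9, 15.6.
Cumulative: 10.3, 29.8, 29.8, 35.3, 48.8, 52.3, 59.0, 65.0, 73.9, 89.5.
The total first reaches 51 DD on day 6.

day 6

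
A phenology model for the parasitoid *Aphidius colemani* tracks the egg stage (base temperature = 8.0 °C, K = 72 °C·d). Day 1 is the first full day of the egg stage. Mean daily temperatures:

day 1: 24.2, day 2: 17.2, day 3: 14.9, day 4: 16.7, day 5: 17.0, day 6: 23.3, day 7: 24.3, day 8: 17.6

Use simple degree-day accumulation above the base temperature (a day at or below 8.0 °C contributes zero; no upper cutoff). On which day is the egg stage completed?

Daily DD above 8.0 °C: 16.2, 9.2, 6.9, 8.7, 9.0, 15.3, 16.3, 9.6.
Cumulative: 16.2, 25.4, 32.3, 41.0, 50.0, 65.3, 81.6, 91.2.
The total first reaches 72 DD on day 7.

day 7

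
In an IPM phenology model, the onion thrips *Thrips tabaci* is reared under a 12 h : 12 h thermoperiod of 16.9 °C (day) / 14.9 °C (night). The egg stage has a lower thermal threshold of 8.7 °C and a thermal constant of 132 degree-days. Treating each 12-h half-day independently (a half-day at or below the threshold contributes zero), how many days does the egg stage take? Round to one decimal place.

Day half: max(0, 16.9 − 8.7) × 0.5 = 8.2 × 0.5 = 4.10 DD.
Night half: max(0, 14.9 − 8.7) × 0.5 = 6.2 × 0.5 = 3.10 DD.
Per 24 h: 7.20 DD/day.
Duration = 132 / 7.20 = 18.333 ≈ 18.3 days.

18.3 days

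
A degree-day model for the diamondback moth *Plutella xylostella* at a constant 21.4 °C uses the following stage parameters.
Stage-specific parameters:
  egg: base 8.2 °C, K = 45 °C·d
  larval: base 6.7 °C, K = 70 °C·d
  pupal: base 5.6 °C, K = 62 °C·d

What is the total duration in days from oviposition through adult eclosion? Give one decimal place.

egg: 45 / (21.4 − 8.2) = 45 / 13.2 = 3.409 d.
larval: 70 / (21.4 − 6.7) = 70 / 14.7 = 4.762 d.
pupal: 62 / (21.4 − 5.6) = 62 / 15.8 = 3.924 d.
Sum = 12.095 ≈ 12.1 days.

12.1 days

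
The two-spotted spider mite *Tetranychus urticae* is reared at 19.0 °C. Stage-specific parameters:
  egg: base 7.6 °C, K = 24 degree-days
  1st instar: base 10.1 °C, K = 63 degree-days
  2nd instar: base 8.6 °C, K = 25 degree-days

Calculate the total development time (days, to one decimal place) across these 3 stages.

11.6 days

egg: 24 / (19.0 − 7.6) = 24 / 11.4 = 2.105 d.
1st instar: 63 / (19.0 − 10.1) = 63 / 8.9 = 7.079 d.
2nd instar: 25 / (19.0 − 8.6) = 25 / 10.4 = 2.404 d.
Sum = 11.588 ≈ 11.6 days.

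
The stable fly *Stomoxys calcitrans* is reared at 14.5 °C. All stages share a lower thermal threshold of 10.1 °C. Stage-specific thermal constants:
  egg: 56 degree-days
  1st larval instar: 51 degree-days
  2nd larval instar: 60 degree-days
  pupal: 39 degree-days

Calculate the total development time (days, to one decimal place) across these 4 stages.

Daily accumulation at 14.5 °C = 14.5 − 10.1 = 4.4 DD/day.
Total K = 56 + 51 + 60 + 39 = 206 DD.
Total duration = 206 / 4.4 = 46.818 ≈ 46.8 days.

46.8 days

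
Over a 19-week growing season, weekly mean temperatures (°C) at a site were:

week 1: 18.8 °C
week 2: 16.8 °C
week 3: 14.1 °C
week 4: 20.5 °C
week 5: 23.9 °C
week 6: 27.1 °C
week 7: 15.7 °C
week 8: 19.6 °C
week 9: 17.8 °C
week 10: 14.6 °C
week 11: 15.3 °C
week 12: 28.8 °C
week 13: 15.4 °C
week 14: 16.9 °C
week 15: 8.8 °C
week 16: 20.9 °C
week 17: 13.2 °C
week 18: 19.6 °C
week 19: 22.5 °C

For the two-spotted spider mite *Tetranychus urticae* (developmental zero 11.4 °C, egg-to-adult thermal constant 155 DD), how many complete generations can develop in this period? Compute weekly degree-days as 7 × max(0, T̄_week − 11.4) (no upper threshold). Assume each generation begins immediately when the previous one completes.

Weekly DD (7 × max(0, T̄ − 11.4)): 51.8, 37.8, 18.9, 63.7, 87.5, 109.9, 30.1, 57.4, 44.8, 22.4, 27.3, 121.8, 28.0, 38.5, 0.0, 66.5, 12.6, 57.4, 77.7.
Season total = 954.1 DD.
Complete generations = ⌊954.1 / 155⌋ = 6.

6 generations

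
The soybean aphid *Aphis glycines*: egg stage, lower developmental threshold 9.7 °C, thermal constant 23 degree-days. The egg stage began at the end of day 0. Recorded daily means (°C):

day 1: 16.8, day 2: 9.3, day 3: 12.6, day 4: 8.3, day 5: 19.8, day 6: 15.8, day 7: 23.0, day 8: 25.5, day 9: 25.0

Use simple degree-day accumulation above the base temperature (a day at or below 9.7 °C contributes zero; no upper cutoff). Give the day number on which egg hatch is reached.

day 6

Daily DD above 9.7 °C: 7.1, 0.0, 2.9, 0.0, 10.1, 6.1, 13.3, 15.8, 15.3.
Cumulative: 7.1, 7.1, 10.0, 10.0, 20.1, 26.2, 39.5, 55.3, 70.6.
The total first reaches 23 DD on day 6.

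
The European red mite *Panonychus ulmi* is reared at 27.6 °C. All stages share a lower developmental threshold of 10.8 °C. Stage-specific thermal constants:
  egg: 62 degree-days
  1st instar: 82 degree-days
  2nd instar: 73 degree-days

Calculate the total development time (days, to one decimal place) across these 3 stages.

Daily accumulation at 27.6 °C = 27.6 − 10.8 = 16.8 DD/day.
Total K = 62 + 82 + 73 = 217 DD.
Total duration = 217 / 16.8 = 12.917 ≈ 12.9 days.

12.9 days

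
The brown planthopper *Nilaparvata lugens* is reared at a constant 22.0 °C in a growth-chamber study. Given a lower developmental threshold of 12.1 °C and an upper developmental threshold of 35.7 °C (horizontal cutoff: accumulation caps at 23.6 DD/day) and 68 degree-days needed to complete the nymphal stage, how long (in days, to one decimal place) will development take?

Daily accumulation = 22.0 − 12.1 = 9.9 DD/day.
Duration = 68 / 9.9 = 6.869 ≈ 6.9 days.

6.9 days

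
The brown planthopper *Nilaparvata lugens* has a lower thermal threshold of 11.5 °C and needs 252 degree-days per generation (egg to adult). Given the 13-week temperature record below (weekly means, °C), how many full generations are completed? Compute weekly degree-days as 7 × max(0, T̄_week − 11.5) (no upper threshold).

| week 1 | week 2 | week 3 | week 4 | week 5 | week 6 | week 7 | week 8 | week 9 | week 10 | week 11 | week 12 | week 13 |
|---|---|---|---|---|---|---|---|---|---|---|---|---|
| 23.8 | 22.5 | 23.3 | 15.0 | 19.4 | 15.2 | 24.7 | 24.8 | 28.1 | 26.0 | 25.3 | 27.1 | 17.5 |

3 generations

Weekly DD (7 × max(0, T̄ − 11.5)): 86.1, 77.0, 82.6, 24.5, 55.3, 25.9, 92.4, 93.1, 116.2, 101.5, 96.6, 109.2, 42.0.
Season total = 1002.4 DD.
Complete generations = ⌊1002.4 / 252⌋ = 3.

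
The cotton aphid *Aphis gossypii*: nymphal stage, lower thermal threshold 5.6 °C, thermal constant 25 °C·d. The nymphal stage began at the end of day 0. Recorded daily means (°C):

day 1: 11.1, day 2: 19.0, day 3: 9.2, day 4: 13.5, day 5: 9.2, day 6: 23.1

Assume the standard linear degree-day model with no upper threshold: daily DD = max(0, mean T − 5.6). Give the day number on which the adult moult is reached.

Daily DD above 5.6 °C: 5.5, 13.4, 3.6, 7.9, 3.6, 17.5.
Cumulative: 5.5, 18.9, 22.5, 30.4, 34.0, 51.5.
The total first reaches 25 DD on day 4.

day 4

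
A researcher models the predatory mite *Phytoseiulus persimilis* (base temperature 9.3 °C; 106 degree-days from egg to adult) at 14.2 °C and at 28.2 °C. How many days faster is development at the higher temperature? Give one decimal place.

16.0 days

At 14.2 °C: 106 / (14.2 − 9.3) = 106 / 4.9 = 21.633 d.
At 28.2 °C: 106 / (28.2 − 9.3) = 106 / 18.9 = 5.608 d.
Difference = |21.633 − 5.608| = 16.024 ≈ 16.0 days.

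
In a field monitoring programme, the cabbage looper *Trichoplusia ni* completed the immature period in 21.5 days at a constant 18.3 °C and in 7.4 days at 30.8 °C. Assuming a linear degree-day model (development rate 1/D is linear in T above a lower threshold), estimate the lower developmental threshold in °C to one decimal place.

11.7 °C

Linear rate model ⇒ the product D·(T − T_b) is constant across temperatures.
21.5·(18.3 − T_b) = 7.4·(30.8 − T_b)
T_b = (21.5·18.3 − 7.4·30.8) / (21.5 − 7.4) = 165.53 / 14.1 = 11.740 °C ≈ 11.7 °C.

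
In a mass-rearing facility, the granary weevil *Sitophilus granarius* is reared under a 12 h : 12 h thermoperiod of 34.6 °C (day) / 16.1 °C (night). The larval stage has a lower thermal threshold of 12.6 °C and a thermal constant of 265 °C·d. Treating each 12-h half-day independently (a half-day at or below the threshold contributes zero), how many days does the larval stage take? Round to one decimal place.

20.8 days

Day half: max(0, 34.6 − 12.6) × 0.5 = 22.0 × 0.5 = 11.00 DD.
Night half: max(0, 16.1 − 12.6) × 0.5 = 3.5 × 0.5 = 1.75 DD.
Per 24 h: 12.75 DD/day.
Duration = 265 / 12.75 = 20.784 ≈ 20.8 days.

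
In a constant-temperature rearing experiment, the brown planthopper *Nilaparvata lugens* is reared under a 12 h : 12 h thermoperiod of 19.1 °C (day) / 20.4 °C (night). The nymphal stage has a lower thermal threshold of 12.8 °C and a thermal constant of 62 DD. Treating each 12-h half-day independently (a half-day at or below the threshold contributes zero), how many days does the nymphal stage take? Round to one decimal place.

8.9 days

Day half: max(0, 19.1 − 12.8) × 0.5 = 6.3 × 0.5 = 3.15 DD.
Night half: max(0, 20.4 − 12.8) × 0.5 = 7.6 × 0.5 = 3.80 DD.
Per 24 h: 6.95 DD/day.
Duration = 62 / 6.95 = 8.921 ≈ 8.9 days.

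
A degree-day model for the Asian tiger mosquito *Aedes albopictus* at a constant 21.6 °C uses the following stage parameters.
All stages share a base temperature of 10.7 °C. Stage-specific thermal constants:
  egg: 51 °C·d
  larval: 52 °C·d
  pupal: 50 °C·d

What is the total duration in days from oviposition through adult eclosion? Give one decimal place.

14.0 days

Daily accumulation at 21.6 °C = 21.6 − 10.7 = 10.9 DD/day.
Total K = 51 + 52 + 50 = 153 DD.
Total duration = 153 / 10.9 = 14.037 ≈ 14.0 days.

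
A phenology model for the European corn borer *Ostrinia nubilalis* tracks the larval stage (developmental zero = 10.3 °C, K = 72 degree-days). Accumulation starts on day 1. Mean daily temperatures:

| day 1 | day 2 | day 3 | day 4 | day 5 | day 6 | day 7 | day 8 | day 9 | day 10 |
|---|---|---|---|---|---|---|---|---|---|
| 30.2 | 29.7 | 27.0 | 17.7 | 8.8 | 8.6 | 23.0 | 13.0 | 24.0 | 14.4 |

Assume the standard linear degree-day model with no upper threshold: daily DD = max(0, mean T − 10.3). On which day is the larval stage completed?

Daily DD above 10.3 °C: 19.9, 19.4, 16.7, 7.4, 0.0, 0.0, 12.7, 2.7, 13.7, 4.1.
Cumulative: 19.9, 39.3, 56.0, 63.4, 63.4, 63.4, 76.1, 78.8, 92.5, 96.6.
The total first reaches 72 DD on day 7.

day 7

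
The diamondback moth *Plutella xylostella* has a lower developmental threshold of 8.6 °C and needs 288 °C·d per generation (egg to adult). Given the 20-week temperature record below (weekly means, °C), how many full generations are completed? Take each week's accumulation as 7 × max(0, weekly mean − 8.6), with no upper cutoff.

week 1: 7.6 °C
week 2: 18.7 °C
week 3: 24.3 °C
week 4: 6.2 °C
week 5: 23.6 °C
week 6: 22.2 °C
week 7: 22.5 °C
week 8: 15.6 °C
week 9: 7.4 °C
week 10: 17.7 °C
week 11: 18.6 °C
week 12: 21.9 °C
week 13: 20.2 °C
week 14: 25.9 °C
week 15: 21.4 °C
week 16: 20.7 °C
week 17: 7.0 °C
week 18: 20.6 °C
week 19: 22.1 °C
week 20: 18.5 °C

Weekly DD (7 × max(0, T̄ − 8.6)): 0.0, 70.7, 109.9, 0.0, 105.0, 95.2, 97.3, 49.0, 0.0, 63.7, 70.0, 93.1, 81.2, 121.1, 89.6, 84.7, 0.0, 84.0, 94.5, 69.3.
Season total = 1378.3 DD.
Complete generations = ⌊1378.3 / 288⌋ = 4.

4 generations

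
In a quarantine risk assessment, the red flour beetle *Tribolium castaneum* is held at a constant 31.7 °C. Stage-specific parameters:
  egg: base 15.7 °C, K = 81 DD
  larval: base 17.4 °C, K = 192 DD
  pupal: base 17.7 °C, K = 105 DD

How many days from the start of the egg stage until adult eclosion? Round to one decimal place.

egg: 81 / (31.7 − 15.7) = 81 / 16.0 = 5.062 d.
larval: 192 / (31.7 − 17.4) = 192 / 14.3 = 13.427 d.
pupal: 105 / (31.7 − 17.7) = 105 / 14.0 = 7.500 d.
Sum = 25.989 ≈ 26.0 days.

26.0 days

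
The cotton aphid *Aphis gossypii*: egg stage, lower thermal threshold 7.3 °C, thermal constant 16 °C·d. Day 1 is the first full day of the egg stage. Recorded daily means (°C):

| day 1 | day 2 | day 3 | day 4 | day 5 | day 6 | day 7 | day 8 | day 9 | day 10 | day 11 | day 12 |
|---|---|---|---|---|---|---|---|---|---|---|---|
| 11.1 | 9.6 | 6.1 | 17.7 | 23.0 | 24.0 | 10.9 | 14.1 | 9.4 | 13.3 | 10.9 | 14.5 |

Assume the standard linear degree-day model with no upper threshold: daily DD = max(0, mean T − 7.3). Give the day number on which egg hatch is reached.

day 4

Daily DD above 7.3 °C: 3.8, 2.3, 0.0, 10.4, 15.7, 16.7, 3.6, 6.8, 2.1, 6.0, 3.6, 7.2.
Cumulative: 3.8, 6.1, 6.1, 16.5, 32.2, 48.9, 52.5, 59.3, 61.4, 67.4, 71.0, 78.2.
The total first reaches 16 DD on day 4.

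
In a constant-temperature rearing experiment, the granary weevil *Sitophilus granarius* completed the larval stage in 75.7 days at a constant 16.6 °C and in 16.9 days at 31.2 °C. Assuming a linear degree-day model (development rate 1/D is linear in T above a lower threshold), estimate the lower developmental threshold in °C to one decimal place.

12.4 °C

Linear rate model ⇒ the product D·(T − T_b) is constant across temperatures.
75.7·(16.6 − T_b) = 16.9·(31.2 − T_b)
T_b = (75.7·16.6 − 16.9·31.2) / (75.7 − 16.9) = 729.34 / 58.8 = 12.404 °C ≈ 12.4 °C.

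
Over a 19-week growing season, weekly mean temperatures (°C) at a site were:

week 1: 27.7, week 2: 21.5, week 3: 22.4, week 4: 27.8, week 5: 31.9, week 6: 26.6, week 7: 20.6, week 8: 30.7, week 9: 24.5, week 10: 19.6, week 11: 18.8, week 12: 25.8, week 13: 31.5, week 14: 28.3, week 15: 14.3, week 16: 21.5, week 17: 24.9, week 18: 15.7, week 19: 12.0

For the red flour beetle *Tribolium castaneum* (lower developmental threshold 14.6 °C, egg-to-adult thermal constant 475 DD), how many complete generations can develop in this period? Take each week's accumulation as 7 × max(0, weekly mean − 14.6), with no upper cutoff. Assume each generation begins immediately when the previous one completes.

2 generations

Weekly DD (7 × max(0, T̄ − 14.6)): 91.7, 48.3, 54.6, 92.4, 121.1, 84.0, 42.0, 112.7, 69.3, 35.0, 29.4, 78.4, 118.3, 95.9, 0.0, 48.3, 72.1, 7.7, 0.0.
Season total = 1201.2 DD.
Complete generations = ⌊1201.2 / 475⌋ = 2.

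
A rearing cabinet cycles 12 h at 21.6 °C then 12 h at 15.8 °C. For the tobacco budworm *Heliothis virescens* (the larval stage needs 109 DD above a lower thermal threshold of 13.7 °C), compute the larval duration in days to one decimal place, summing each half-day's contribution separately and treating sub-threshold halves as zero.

Day half: max(0, 21.6 − 13.7) × 0.5 = 7.9 × 0.5 = 3.95 DD.
Night half: max(0, 15.8 − 13.7) × 0.5 = 2.1 × 0.5 = 1.05 DD.
Per 24 h: 5.00 DD/day.
Duration = 109 / 5.00 = 21.800 ≈ 21.8 days.

21.8 days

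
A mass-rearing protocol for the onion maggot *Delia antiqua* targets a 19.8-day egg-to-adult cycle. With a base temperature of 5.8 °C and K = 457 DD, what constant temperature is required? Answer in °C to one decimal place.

28.9 °C

Required daily accumulation = 457 / 19.8 = 23.081 DD/day.
T = T_base + 23.081 = 5.8 + 23.081 = 28.881 ≈ 28.9 °C.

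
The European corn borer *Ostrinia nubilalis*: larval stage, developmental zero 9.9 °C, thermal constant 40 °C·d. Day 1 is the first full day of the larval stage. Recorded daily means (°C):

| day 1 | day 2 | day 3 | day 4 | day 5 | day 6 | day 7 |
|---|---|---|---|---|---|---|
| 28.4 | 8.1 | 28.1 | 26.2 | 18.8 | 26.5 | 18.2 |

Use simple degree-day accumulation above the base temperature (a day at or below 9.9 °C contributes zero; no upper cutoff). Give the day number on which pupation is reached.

Daily DD above 9.9 °C: 18.5, 0.0, 18.2, 16.3, 8.9, 16.6, 8.3.
Cumulative: 18.5, 18.5, 36.7, 53.0, 61.9, 78.5, 86.8.
The total first reaches 40 DD on day 4.

day 4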